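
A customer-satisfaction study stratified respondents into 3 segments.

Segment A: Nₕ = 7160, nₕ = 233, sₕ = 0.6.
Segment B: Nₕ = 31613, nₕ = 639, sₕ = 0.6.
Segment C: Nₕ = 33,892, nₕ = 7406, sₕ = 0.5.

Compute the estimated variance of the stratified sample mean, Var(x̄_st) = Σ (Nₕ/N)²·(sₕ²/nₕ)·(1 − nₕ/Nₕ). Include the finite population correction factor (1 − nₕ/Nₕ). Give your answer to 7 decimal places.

0.0001247

N = 72665; Wₕ = Nₕ/N.
segment A: (7160/72665)²·0.6²/233·(1 − 233/7160) = 0.0000145129
segment B: (31613/72665)²·0.6²/639·(1 − 639/31613) = 0.0001044754
segment C: (33892/72665)²·0.5²/7406·(1 − 7406/33892) = 0.0000057388
Sum = 0.0001247271 → 0.0001247.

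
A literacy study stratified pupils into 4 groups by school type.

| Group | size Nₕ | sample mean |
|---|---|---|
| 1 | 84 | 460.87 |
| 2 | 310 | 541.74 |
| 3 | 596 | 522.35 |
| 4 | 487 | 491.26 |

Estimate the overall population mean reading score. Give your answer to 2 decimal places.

512.67

N = 1477; weights Wₕ = Nₕ/N = (0.0569, 0.2099, 0.4035, 0.3297).
x̄_st = Σ Wₕ·x̄ₕ = 0.0569·460.87 + 0.2099·541.74 + 0.4035·522.35 + 0.3297·491.26 ≈ 512.6721...
→ 512.67.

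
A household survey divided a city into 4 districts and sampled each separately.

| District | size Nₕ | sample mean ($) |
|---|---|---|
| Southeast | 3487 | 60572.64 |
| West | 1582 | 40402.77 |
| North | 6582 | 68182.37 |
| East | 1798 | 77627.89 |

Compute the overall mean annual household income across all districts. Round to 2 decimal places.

N = 3487 + 1582 + 6582 + 1798 = 13449.
Overall mean = Σ (Nₕ/N)·x̄ₕ — weight by population share, not a simple average.
Σ Nₕx̄ₕ = 3487·60572.64 + 1582·40402.77 + 6582·68182.37 + 1798·77627.89 = 211216795.68 + 63917182.14 + 448776359.34 + 139574946.22 = 863485283.38.
Divide by N: 863485283.38 / 13449 = 64204.4229... → 64204.42.

64204.42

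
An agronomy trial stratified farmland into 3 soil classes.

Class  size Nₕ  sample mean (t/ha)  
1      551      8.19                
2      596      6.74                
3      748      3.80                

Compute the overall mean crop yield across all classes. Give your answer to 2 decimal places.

6.00

N = 551 + 596 + 748 = 1895.
The stratified mean weights each stratum mean by its population share Nₕ/N.
Σ Nₕx̄ₕ = 551·8.19 + 596·6.74 + 748·3.80 = 4512.69 + 4017.04 + 2842.4 = 11372.13.
Divide by N: 11372.13 / 1895 = 6.0011... → 6.00.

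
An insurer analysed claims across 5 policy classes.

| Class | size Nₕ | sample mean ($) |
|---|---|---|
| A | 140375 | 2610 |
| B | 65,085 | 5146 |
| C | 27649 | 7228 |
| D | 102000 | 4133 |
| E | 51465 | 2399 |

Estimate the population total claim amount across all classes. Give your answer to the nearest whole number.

1446183667

Population total = Σ Nₕ·x̄ₕ (each stratum's size times its mean).
140375·2610 + 65085·5146 + 27649·7228 + 102000·4133 + 51465·2399 = 366378750 + 334927410 + 199846972 + 421566000 + 123464535 = 1446183667.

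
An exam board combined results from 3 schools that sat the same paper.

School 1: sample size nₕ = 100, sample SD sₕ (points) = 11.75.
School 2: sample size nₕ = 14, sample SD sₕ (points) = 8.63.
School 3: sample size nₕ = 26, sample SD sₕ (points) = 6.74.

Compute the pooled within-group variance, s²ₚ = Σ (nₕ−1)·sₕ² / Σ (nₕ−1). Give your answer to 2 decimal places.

Degrees of freedom: 99 + 13 + 25 = 137.
Σ(nₕ−1)sₕ² = 99·138.0625 + 13·74.4769 + 25·45.4276 = 15772.0772.
s²ₚ = 15772.0772 / 137 = 115.1247... → 115.12.

115.12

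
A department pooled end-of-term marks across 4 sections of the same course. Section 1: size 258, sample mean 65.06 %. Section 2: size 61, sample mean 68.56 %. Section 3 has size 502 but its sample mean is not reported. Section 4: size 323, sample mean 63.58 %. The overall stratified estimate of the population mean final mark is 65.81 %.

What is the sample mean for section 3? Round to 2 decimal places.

67.30

N = 258 + 61 + 502 + 323 = 1144.
Overall total = μ·N = 65.81·1144 = 75286.64.
Subtract the known strata: 258·65.06 + 61·68.56 + 323·63.58 = 41503.98.
Remaining total for section 3: 75286.64 − 41503.98 = 33782.66.
Divide by its size: 33782.66 / 502 = 67.2961... → 67.30.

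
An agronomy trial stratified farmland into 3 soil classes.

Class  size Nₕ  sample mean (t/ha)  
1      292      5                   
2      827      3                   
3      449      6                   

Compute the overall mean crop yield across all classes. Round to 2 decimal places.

x̄_st = (Σ Nₕx̄ₕ) / (Σ Nₕ) = (292·5 + 827·3 + 449·6) / 1568
= 6635 / 1568 = 4.2315... → 4.23.

4.23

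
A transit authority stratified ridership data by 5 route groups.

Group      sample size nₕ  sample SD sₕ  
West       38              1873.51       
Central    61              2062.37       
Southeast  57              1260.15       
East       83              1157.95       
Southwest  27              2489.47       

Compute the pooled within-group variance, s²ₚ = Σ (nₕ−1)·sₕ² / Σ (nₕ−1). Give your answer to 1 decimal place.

Degrees of freedom: 37 + 60 + 56 + 82 + 26 = 261.
Σ(nₕ−1)sₕ² = 37·3510039.7201 + 60·4253370.0169 + 56·1587978.0225 + 82·1340848.2025 + 26·6197460.8809 = 745083975.4261.
s²ₚ = 745083975.4261 / 261 = 2854727.875... → 2854727.9.

2854727.9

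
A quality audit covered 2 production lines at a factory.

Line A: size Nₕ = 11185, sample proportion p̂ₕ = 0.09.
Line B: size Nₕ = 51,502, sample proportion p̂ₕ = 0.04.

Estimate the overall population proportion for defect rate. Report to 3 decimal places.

0.049

N = 11185 + 51502 = 62687.
Overall proportion = Σ (Nₕ/N)·p̂ₕ.
Σ Nₕp̂ₕ = 1006.65 + 2060.08 = 3066.73.
3066.73 / 62687 = 0.04892... → 0.049.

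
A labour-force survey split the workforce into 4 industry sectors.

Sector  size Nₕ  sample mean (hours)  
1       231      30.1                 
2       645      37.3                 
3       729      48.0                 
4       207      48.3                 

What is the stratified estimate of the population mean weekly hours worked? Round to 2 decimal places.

41.94

N = 231 + 645 + 729 + 207 = 1812.
Overall mean = Σ (Nₕ/N)·x̄ₕ — weight by population share, not a simple average.
Σ Nₕx̄ₕ = 231·30.1 + 645·37.3 + 729·48.0 + 207·48.3 = 6953.1 + 24058.5 + 34992 + 9998.1 = 76001.7.
Divide by N: 76001.7 / 1812 = 41.9435... → 41.94.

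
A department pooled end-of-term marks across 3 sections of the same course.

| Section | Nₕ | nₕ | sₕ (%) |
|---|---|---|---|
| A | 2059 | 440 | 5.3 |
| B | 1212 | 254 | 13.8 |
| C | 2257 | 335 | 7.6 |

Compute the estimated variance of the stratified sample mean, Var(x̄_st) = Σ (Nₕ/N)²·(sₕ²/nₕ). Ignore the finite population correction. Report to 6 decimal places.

0.073639

N = 5528; Wₕ = Nₕ/N.
section A: (2059/5528)²·5.3²/440 = 0.008856777
section B: (1212/5528)²·13.8²/254 = 0.036040734
section C: (2257/5528)²·7.6²/335 = 0.028741500
Sum = 0.073639010 → 0.073639.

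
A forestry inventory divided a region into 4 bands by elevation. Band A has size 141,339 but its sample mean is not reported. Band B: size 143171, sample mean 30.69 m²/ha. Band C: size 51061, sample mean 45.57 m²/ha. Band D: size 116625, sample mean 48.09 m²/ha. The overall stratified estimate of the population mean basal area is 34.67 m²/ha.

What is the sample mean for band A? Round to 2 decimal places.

23.69

N = 141339 + 143171 + 51061 + 116625 = 452196.
Overall total = μ·N = 34.67·452196 = 15677635.32.
Subtract the known strata: 143171·30.69 + 51061·45.57 + 116625·48.09 = 12329264.01.
Remaining total for band A: 15677635.32 − 12329264.01 = 3348371.31.
Divide by its size: 3348371.31 / 141339 = 23.6904... → 23.69.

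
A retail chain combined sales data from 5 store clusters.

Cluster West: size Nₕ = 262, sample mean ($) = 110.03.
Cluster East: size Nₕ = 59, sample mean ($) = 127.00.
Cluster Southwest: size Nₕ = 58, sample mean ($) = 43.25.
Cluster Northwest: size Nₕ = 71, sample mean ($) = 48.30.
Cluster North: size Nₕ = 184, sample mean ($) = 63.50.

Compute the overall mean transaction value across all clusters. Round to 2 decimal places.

85.08

N = 634; weights Wₕ = Nₕ/N = (0.4132, 0.0931, 0.0915, 0.1120, 0.2902).
x̄_st = Σ Wₕ·x̄ₕ = 0.4132·110.03 + 0.0931·127.00 + 0.0915·43.25 + 0.1120·48.30 + 0.2902·63.50 ≈ 85.0831...
→ 85.08.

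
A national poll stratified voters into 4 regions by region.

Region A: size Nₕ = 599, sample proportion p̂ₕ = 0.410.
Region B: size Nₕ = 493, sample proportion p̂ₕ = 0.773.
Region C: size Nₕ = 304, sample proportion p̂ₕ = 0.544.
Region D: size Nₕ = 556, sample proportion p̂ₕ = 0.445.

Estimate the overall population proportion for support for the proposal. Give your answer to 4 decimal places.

N = 599 + 493 + 304 + 556 = 1952.
Overall proportion = Σ (Nₕ/N)·p̂ₕ.
Σ Nₕp̂ₕ = 245.59 + 381.089 + 165.376 + 247.42 = 1039.475.
1039.475 / 1952 = 0.532518... → 0.5325.

0.5325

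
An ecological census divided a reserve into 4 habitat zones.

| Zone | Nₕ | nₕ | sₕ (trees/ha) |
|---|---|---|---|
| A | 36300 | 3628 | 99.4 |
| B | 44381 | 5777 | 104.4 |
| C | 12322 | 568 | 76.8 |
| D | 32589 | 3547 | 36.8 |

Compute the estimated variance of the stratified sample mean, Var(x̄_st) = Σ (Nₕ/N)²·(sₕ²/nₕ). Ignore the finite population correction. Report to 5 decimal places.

0.58877

N = 125592; Wₕ = Nₕ/N.
zone A: (36300/125592)²·99.4²/3628 = 0.22750701
zone B: (44381/125592)²·104.4²/5777 = 0.23559651
zone C: (12322/125592)²·76.8²/568 = 0.09995685
zone D: (32589/125592)²·36.8²/3547 = 0.02570707
Sum = 0.58876744 → 0.58877.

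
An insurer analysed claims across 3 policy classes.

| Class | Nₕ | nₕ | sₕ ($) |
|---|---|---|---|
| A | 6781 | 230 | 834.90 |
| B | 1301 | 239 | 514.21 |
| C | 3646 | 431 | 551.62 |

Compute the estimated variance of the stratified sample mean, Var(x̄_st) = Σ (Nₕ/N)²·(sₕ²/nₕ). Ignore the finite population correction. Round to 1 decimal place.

N = 11728. Term for each stratum: Wₕ²sₕ²/nₕ.
Var(x̄_st) = 1013.1661 + 13.6141 + 68.2320 = 1095.0123 → 1095.0.

1095.0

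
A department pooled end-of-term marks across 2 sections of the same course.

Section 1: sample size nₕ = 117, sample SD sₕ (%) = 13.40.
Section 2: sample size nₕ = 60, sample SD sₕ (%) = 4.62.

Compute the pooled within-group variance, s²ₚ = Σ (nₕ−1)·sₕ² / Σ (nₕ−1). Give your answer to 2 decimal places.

1: (117−1)·13.40² = 116·179.56 = 20828.96
2: (60−1)·4.62² = 59·21.3444 = 1259.3196
Numerator = 22088.2796; denominator = Σ(nₕ−1) = 175.
s²ₚ = 22088.2796/175 = 126.2187... → 126.22.

126.22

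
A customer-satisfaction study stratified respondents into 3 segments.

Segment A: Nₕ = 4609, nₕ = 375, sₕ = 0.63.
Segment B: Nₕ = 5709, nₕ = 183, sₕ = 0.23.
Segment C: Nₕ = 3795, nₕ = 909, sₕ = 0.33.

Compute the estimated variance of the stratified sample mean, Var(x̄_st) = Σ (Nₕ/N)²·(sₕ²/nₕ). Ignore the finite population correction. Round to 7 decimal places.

0.0001688

N = 14113. Term for each stratum: Wₕ²sₕ²/nₕ.
Var(x̄_st) = 0.0001128820 + 0.0000473027 + 0.0000086626 = 0.0001688473 → 0.0001688.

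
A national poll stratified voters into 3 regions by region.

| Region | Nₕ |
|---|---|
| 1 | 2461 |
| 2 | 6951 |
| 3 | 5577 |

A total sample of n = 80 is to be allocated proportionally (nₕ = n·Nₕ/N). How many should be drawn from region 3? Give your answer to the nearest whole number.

Share of region 3 = 5577/14989 = 0.37207.
Allocate 80 × 0.37207 = 29.766... → 30.

30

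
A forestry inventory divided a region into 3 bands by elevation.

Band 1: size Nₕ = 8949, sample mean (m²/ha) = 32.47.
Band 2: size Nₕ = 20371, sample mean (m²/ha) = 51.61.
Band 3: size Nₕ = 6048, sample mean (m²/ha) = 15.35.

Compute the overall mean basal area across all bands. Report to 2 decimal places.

40.57

N = 8949 + 20371 + 6048 = 35368.
Overall mean = Σ (Nₕ/N)·x̄ₕ — weight by population share, not a simple average.
Σ Nₕx̄ₕ = 8949·32.47 + 20371·51.61 + 6048·15.35 = 290574.03 + 1051347.31 + 92836.8 = 1434758.14.
Divide by N: 1434758.14 / 35368 = 40.5666... → 40.57.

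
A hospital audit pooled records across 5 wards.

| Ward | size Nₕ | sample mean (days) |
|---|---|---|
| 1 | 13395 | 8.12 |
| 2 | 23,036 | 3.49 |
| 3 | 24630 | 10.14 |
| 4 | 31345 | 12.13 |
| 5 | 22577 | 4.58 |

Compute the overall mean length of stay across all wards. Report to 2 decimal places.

8.02

N = 13395 + 23036 + 24630 + 31345 + 22577 = 114983.
Weight each subgroup mean by Nₕ/N and sum.
Σ Nₕx̄ₕ = 13395·8.12 + 23036·3.49 + 24630·10.14 + 31345·12.13 + 22577·4.58 = 108767.4 + 80395.64 + 249748.2 + 380214.85 + 103402.66 = 922528.75.
Divide by N: 922528.75 / 114983 = 8.0232... → 8.02.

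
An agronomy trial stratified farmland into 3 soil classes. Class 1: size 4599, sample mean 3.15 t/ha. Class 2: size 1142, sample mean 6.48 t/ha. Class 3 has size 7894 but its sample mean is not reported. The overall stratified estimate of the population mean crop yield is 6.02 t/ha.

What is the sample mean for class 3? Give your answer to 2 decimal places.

7.63

N = 4599 + 1142 + 7894 = 13635.
Overall total = μ·N = 6.02·13635 = 82082.7.
Subtract the known strata: 4599·3.15 + 1142·6.48 = 21887.01.
Remaining total for class 3: 82082.7 − 21887.01 = 60195.69.
Divide by its size: 60195.69 / 7894 = 7.6255... → 7.63.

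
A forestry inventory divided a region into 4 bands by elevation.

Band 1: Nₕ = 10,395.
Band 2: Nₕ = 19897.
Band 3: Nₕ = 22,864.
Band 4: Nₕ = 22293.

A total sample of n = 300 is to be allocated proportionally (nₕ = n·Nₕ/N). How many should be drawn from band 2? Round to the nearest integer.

79

N = 10395 + 19897 + 22864 + 22293 = 75449.
n_2 = 300·19897/75449 = 79.114... → 79.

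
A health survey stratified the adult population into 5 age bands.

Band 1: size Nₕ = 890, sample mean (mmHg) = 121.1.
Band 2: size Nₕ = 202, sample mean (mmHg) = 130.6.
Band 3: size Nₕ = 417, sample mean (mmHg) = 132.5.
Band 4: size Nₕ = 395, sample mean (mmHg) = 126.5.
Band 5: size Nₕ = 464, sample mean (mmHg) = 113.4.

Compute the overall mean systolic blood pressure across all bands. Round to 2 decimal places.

x̄_st = (Σ Nₕx̄ₕ) / (Σ Nₕ) = (890·121.1 + 202·130.6 + 417·132.5 + 395·126.5 + 464·113.4) / 2368
= 291997.8 / 2368 = 123.3099... → 123.31.

123.31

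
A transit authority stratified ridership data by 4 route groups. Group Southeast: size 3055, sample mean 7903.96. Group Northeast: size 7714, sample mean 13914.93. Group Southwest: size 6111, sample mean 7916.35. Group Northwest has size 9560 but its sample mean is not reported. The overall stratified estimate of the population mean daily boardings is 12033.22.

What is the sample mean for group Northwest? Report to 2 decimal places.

14466.02

N = 3055 + 7714 + 6111 + 9560 = 26440.
Overall total = μ·N = 12033.22·26440 = 318158336.8.
Subtract the known strata: 3055·7903.96 + 7714·13914.93 + 6111·7916.35 = 179863182.67.
Remaining total for group Northwest: 318158336.8 − 179863182.67 = 138295154.13.
Divide by its size: 138295154.13 / 9560 = 14466.0203... → 14466.02.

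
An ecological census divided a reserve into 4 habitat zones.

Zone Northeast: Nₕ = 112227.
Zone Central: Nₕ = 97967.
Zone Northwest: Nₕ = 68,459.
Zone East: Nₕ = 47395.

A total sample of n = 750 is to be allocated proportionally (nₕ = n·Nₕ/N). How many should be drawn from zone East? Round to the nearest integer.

Share of zone East = 47395/326048 = 0.14536.
Allocate 750 × 0.14536 = 109.022... → 109.

109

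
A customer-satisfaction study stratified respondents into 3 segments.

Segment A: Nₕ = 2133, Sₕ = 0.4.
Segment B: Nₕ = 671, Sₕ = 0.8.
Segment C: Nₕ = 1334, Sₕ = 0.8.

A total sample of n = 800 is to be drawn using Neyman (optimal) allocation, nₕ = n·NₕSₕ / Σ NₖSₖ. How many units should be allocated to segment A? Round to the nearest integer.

Σ NₕSₕ = 2133·0.4 + 671·0.8 + 1334·0.8 = 2457.2.
Share for A: 853.2/2457.2 = 0.34722.
n_A = 800 × 0.34722 = 277.780... → 278.

278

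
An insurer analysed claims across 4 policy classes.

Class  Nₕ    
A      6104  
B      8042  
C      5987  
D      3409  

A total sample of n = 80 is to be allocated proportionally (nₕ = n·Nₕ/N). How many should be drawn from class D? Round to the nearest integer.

12

Share of class D = 3409/23542 = 0.14481.
Allocate 80 × 0.14481 = 11.584... → 12.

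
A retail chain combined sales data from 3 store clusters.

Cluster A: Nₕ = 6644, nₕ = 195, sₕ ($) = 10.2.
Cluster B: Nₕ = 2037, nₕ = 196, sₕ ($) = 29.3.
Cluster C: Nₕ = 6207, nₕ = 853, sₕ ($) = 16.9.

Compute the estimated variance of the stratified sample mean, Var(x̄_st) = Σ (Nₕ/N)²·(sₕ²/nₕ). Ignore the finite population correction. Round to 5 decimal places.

N = 14888; Wₕ = Nₕ/N.
cluster A: (6644/14888)²·10.2²/195 = 0.10625571
cluster B: (2037/14888)²·29.3²/196 = 0.08199521
cluster C: (6207/14888)²·16.9²/853 = 0.05819895
Sum = 0.24644987 → 0.24645.

0.24645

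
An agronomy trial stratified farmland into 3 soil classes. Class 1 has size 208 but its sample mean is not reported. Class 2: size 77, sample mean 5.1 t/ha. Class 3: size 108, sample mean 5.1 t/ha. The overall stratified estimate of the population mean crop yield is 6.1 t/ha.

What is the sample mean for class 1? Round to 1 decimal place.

Σ Nₕx̄ₕ = N·μ, so 208·x̄_1 = 393·6.1 − (77·5.1 + 108·5.1).
= 2397.3 − 943.5 = 1453.8.
x̄_1 = 1453.8 / 208 = 6.989... → 7.0.

7.0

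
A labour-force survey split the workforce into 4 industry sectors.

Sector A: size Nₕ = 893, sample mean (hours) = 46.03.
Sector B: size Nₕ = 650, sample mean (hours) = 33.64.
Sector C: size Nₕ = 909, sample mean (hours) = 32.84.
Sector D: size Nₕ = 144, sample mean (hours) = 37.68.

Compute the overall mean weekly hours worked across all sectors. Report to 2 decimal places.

37.85

N = 893 + 650 + 909 + 144 = 2596.
Overall mean = Σ (Nₕ/N)·x̄ₕ — weight by population share, not a simple average.
Σ Nₕx̄ₕ = 893·46.03 + 650·33.64 + 909·32.84 + 144·37.68 = 41104.79 + 21866 + 29851.56 + 5425.92 = 98248.27.
Divide by N: 98248.27 / 2596 = 37.8460... → 37.85.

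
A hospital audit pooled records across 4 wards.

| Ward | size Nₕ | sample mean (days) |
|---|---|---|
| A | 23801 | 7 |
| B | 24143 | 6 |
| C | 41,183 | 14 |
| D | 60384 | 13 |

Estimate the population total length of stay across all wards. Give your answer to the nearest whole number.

Population total = Σ Nₕ·x̄ₕ (each stratum's size times its mean).
23801·7 + 24143·6 + 41183·14 + 60384·13 = 166607 + 144858 + 576562 + 784992 = 1673019.

1673019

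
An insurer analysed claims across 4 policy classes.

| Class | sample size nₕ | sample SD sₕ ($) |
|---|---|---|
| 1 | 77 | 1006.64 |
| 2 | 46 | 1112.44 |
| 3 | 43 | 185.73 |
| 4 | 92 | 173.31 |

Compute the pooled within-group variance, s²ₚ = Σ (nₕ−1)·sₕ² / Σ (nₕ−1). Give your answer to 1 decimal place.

538910.6

1: (77−1)·1006.64² = 76·1013324.0896 = 77012630.8096
2: (46−1)·1112.44² = 45·1237522.7536 = 55688523.912
3: (43−1)·185.73² = 42·34495.6329 = 1448816.5818
4: (92−1)·173.31² = 91·30036.3561 = 2733308.4051
Numerator = 136883279.7085; denominator = Σ(nₕ−1) = 254.
s²ₚ = 136883279.7085/254 = 538910.550... → 538910.6.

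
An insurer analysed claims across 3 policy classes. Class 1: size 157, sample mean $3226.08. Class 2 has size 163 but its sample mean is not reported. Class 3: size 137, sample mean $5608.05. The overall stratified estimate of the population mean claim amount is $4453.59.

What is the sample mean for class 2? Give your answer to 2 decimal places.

Σ Nₕx̄ₕ = N·μ, so 163·x̄_2 = 457·4453.59 − (157·3226.08 + 137·5608.05).
= 2035290.63 − 1274797.41 = 760493.22.
x̄_2 = 760493.22 / 163 = 4665.6026... → 4665.60.

4665.60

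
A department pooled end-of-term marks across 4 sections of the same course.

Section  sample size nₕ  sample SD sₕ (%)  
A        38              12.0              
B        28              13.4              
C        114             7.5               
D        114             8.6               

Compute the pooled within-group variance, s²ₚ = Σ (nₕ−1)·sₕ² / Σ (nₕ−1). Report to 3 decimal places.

A: (38−1)·12.0² = 37·144 = 5328
B: (28−1)·13.4² = 27·179.56 = 4848.12
C: (114−1)·7.5² = 113·56.25 = 6356.25
D: (114−1)·8.6² = 113·73.96 = 8357.48
Numerator = 24889.85; denominator = Σ(nₕ−1) = 290.
s²ₚ = 24889.85/290 = 85.82707... → 85.827.

85.827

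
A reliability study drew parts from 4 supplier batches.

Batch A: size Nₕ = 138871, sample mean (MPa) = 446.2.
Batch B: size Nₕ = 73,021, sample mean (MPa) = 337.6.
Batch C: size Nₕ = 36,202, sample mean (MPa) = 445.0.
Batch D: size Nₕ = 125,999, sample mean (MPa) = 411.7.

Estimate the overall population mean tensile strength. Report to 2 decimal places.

N = 138871 + 73021 + 36202 + 125999 = 374093.
Overall mean = Σ (Nₕ/N)·x̄ₕ — weight by population share, not a simple average.
Σ Nₕx̄ₕ = 138871·446.2 + 73021·337.6 + 36202·445.0 + 125999·411.7 = 61964240.2 + 24651889.6 + 16109890 + 51873788.3 = 154599808.1.
Divide by N: 154599808.1 / 374093 = 413.2657... → 413.27.

413.27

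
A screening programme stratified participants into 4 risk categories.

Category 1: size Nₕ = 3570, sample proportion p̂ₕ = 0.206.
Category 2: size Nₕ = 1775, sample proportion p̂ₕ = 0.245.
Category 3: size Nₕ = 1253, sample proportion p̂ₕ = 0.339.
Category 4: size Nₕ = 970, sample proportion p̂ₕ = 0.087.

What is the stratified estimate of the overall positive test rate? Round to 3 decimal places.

0.222

N = 3570 + 1775 + 1253 + 970 = 7568.
Overall proportion = Σ (Nₕ/N)·p̂ₕ.
Σ Nₕp̂ₕ = 735.42 + 434.875 + 424.767 + 84.39 = 1679.452.
1679.452 / 7568 = 0.22191... → 0.222.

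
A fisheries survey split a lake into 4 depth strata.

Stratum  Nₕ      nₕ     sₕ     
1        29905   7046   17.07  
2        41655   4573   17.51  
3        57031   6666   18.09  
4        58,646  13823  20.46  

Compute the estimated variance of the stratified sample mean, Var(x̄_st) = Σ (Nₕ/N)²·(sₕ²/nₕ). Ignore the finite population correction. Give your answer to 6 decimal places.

0.011899

N = 187237; Wₕ = Nₕ/N.
stratum 1: (29905/187237)²·17.07²/7046 = 0.001054942
stratum 2: (41655/187237)²·17.51²/4573 = 0.003318349
stratum 3: (57031/187237)²·18.09²/6666 = 0.004554602
stratum 4: (58646/187237)²·20.46²/13823 = 0.002970998
Sum = 0.011898891 → 0.011899.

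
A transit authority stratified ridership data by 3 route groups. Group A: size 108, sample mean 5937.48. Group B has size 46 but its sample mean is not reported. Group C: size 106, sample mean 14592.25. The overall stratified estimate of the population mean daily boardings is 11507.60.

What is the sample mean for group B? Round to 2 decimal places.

N = 108 + 46 + 106 = 260.
Overall total = μ·N = 11507.60·260 = 2991976.
Subtract the known strata: 108·5937.48 + 106·14592.25 = 2188026.34.
Remaining total for group B: 2991976 − 2188026.34 = 803949.66.
Divide by its size: 803949.66 / 46 = 17477.1665... → 17477.17.

17477.17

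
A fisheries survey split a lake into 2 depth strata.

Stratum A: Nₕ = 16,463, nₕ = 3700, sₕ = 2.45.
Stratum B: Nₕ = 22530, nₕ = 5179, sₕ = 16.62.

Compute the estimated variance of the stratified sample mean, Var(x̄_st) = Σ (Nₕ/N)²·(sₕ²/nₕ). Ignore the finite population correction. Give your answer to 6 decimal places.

0.018095

N = 38993; Wₕ = Nₕ/N.
stratum A: (16463/38993)²·2.45²/3700 = 0.000289185
stratum B: (22530/38993)²·16.62²/5179 = 0.017805953
Sum = 0.018095137 → 0.018095.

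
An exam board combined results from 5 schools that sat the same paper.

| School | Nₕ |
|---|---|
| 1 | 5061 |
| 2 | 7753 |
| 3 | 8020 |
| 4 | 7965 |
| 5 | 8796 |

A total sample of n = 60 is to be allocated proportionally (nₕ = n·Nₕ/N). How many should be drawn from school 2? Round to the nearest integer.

Share of school 2 = 7753/37595 = 0.20622.
Allocate 60 × 0.20622 = 12.373... → 12.

12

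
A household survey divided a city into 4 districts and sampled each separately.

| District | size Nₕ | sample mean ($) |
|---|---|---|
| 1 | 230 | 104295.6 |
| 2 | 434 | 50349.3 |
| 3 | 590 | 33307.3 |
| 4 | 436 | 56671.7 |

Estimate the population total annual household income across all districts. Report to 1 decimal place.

Population total = Σ Nₕ·x̄ₕ (each stratum's size times its mean).
230·104295.6 + 434·50349.3 + 590·33307.3 + 436·56671.7 = 23987988 + 21851596.2 + 19651307 + 24708861.2 = 90199752.4.

90199752.4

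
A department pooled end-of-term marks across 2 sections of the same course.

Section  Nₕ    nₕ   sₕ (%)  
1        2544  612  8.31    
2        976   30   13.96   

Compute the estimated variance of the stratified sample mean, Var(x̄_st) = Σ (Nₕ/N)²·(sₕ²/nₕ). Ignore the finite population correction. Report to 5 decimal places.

0.55836

N = 3520; Wₕ = Nₕ/N.
section 1: (2544/3520)²·8.31²/612 = 0.05893856
section 2: (976/3520)²·13.96²/30 = 0.49941765
Sum = 0.55835621 → 0.55836.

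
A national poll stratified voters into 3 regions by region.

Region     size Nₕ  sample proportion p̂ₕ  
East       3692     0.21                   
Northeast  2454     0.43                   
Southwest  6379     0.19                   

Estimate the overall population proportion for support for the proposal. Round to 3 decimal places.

0.243

Wₕ = Nₕ/N with N = 12525: 0.2948, 0.1959, 0.5093.
p̂_st = 0.2948·0.21 + 0.1959·0.43 + 0.5093·0.19 ≈ 0.24292... → 0.243.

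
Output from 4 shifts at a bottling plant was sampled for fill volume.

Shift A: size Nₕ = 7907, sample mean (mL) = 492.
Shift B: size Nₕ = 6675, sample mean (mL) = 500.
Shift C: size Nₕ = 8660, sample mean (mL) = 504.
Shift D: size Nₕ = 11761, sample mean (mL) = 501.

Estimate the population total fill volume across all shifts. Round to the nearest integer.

Estimate total by summing Nₕ·x̄ₕ over strata.
7907·492 + 6675·500 + 8660·504 + 11761·501 = 3890244 + 3337500 + 4364640 + 5892261 = 17484645.

17484645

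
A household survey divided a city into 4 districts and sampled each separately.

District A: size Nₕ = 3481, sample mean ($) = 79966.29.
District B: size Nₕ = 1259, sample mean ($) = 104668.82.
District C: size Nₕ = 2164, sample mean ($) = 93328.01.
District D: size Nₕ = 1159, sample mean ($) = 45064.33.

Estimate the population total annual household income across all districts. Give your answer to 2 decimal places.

A: 3481·79966.29 = 278362655.49
B: 1259·104668.82 = 131778044.38
C: 2164·93328.01 = 201961813.64
D: 1159·45064.33 = 52229558.47
τ̂ = Σ Nₕx̄ₕ = 664332071.98.

664332071.98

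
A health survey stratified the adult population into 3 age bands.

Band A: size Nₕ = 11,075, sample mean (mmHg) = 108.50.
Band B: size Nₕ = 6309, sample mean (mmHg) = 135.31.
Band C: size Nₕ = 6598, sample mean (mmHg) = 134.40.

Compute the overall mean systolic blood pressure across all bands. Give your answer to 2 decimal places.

122.68

N = 23982; weights Wₕ = Nₕ/N = (0.4618, 0.2631, 0.2751).
x̄_st = Σ Wₕ·x̄ₕ = 0.4618·108.50 + 0.2631·135.31 + 0.2751·134.40 ≈ 122.6787...
→ 122.68.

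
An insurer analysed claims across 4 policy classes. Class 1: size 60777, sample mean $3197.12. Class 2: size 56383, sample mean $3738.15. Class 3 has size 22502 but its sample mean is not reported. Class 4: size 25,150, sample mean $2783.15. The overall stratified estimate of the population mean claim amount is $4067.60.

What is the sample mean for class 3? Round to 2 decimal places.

N = 60777 + 56383 + 22502 + 25150 = 164812.
Overall total = μ·N = 4067.60·164812 = 670389291.2.
Subtract the known strata: 60777·3197.12 + 56383·3738.15 + 25150·2783.15 = 475075696.19.
Remaining total for class 3: 670389291.2 − 475075696.19 = 195313595.01.
Divide by its size: 195313595.01 / 22502 = 8679.8327... → 8679.83.

8679.83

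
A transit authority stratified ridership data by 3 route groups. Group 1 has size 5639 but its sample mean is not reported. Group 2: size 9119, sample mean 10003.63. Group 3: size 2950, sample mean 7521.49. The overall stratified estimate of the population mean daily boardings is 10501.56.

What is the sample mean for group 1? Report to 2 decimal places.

12865.78

N = 5639 + 9119 + 2950 = 17708.
Overall total = μ·N = 10501.56·17708 = 185961624.48.
Subtract the known strata: 9119·10003.63 + 2950·7521.49 = 113411497.47.
Remaining total for group 1: 185961624.48 − 113411497.47 = 72550127.01.
Divide by its size: 72550127.01 / 5639 = 12865.7789... → 12865.78.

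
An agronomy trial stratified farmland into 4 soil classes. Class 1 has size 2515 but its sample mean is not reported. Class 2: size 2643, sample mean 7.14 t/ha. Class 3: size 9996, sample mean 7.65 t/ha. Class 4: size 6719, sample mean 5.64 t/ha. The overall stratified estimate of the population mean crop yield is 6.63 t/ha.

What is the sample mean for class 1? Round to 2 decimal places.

4.68

N = 2515 + 2643 + 9996 + 6719 = 21873.
Overall total = μ·N = 6.63·21873 = 145017.99.
Subtract the known strata: 2643·7.14 + 9996·7.65 + 6719·5.64 = 133235.58.
Remaining total for class 1: 145017.99 − 133235.58 = 11782.41.
Divide by its size: 11782.41 / 2515 = 4.6849... → 4.68.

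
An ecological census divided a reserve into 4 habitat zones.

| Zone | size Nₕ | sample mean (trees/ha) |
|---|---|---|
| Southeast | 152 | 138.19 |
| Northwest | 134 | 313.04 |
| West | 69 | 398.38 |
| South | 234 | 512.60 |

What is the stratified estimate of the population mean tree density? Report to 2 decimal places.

357.20

N = 589; weights Wₕ = Nₕ/N = (0.2581, 0.2275, 0.1171, 0.3973).
x̄_st = Σ Wₕ·x̄ₕ = 0.2581·138.19 + 0.2275·313.04 + 0.1171·398.38 + 0.3973·512.60 ≈ 357.1967...
→ 357.20.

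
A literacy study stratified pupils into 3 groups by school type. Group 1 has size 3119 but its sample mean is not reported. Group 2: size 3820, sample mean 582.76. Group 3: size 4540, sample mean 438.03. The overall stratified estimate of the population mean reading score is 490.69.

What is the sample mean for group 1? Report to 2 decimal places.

N = 3119 + 3820 + 4540 = 11479.
Overall total = μ·N = 490.69·11479 = 5632630.51.
Subtract the known strata: 3820·582.76 + 4540·438.03 = 4214799.4.
Remaining total for group 1: 5632630.51 − 4214799.4 = 1417831.11.
Divide by its size: 1417831.11 / 3119 = 454.5787... → 454.58.

454.58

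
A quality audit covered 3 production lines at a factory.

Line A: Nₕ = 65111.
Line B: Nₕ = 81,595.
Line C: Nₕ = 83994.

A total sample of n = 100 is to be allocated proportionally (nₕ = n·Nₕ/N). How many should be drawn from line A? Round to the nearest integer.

28

Share of line A = 65111/230700 = 0.28223.
Allocate 100 × 0.28223 = 28.223... → 28.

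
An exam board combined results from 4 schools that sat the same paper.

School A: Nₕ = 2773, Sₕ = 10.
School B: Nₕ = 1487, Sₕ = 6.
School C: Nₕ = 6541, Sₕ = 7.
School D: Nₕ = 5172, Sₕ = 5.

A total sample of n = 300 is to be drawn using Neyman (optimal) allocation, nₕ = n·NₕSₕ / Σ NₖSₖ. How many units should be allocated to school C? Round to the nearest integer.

127

A: NₕSₕ = 2773·10 = 27730
B: NₕSₕ = 1487·6 = 8922
C: NₕSₕ = 6541·7 = 45787
D: NₕSₕ = 5172·5 = 25860
Σ NₕSₕ = 108299.
n_C = 300·45787/108299 = 126.835... → 127.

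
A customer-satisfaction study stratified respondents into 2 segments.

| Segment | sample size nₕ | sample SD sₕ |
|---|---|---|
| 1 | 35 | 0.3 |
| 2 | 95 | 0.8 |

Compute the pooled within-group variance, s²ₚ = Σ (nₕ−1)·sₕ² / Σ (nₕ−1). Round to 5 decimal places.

Degrees of freedom: 34 + 94 = 128.
Σ(nₕ−1)sₕ² = 34·0.09 + 94·0.64 = 63.22.
s²ₚ = 63.22 / 128 = 0.4939063... → 0.49391.

0.49391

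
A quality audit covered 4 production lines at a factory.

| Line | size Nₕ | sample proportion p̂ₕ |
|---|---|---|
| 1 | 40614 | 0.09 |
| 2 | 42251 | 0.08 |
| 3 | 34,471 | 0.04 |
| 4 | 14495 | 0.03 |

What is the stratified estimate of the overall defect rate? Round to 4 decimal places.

0.0671

Wₕ = Nₕ/N with N = 131831: 0.3081, 0.3205, 0.2615, 0.1100.
p̂_st = 0.3081·0.09 + 0.3205·0.08 + 0.2615·0.04 + 0.1100·0.03 ≈ 0.067124... → 0.0671.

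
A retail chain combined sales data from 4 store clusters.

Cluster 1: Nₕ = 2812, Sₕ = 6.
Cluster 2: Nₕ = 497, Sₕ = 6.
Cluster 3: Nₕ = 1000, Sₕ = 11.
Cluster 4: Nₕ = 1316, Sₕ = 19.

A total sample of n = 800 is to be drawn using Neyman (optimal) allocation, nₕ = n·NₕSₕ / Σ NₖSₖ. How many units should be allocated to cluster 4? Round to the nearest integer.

358

1: NₕSₕ = 2812·6 = 16872
2: NₕSₕ = 497·6 = 2982
3: NₕSₕ = 1000·11 = 11000
4: NₕSₕ = 1316·19 = 25004
Σ NₕSₕ = 55858.
n_4 = 800·25004/55858 = 358.108... → 358.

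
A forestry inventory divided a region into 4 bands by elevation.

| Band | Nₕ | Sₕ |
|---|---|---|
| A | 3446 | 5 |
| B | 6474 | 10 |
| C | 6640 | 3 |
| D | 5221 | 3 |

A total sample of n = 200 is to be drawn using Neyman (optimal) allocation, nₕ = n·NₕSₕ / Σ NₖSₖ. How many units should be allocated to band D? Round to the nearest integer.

27

Σ NₕSₕ = 3446·5 + 6474·10 + 6640·3 + 5221·3 = 117553.
Share for D: 15663/117553 = 0.13324.
n_D = 200 × 0.13324 = 26.648... → 27.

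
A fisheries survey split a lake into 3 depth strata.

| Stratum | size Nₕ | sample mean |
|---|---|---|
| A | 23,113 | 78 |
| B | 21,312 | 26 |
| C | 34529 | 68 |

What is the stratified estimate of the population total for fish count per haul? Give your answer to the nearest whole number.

4704898

Estimate total by summing Nₕ·x̄ₕ over strata.
23113·78 + 21312·26 + 34529·68 = 1802814 + 554112 + 2347972 = 4704898.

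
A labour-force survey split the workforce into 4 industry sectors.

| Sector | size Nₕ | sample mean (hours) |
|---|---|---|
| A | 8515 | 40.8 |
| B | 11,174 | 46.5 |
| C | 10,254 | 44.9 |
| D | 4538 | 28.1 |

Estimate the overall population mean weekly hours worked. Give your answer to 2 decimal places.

42.19

x̄_st = (Σ Nₕx̄ₕ) / (Σ Nₕ) = (8515·40.8 + 11174·46.5 + 10254·44.9 + 4538·28.1) / 34481
= 1454925.4 / 34481 = 42.1950... → 42.19.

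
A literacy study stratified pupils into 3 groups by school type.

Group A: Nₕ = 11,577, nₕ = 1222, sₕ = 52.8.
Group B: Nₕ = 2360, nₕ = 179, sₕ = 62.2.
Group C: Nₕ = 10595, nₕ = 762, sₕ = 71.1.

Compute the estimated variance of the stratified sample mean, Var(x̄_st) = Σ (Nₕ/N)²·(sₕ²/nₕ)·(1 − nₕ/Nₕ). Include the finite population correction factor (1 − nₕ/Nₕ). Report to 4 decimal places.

N = 24532; Wₕ = Nₕ/N.
group A: (11577/24532)²·52.8²/1222·(1 − 1222/11577) = 0.4544403
group B: (2360/24532)²·62.2²/179·(1 − 179/2360) = 0.1848543
group C: (10595/24532)²·71.1²/762·(1 − 762/10595) = 1.1484321
Sum = 1.7877267 → 1.7877.

1.7877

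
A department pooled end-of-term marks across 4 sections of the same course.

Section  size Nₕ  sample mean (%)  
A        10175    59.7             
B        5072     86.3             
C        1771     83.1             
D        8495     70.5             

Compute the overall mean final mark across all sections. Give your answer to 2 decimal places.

70.21

x̄_st = (Σ Nₕx̄ₕ) / (Σ Nₕ) = (10175·59.7 + 5072·86.3 + 1771·83.1 + 8495·70.5) / 25513
= 1791228.7 / 25513 = 70.2085... → 70.21.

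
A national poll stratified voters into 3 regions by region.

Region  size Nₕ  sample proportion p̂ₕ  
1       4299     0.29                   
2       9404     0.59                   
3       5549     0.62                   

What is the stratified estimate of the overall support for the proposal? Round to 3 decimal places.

0.532

N = 4299 + 9404 + 5549 = 19252.
Overall proportion = Σ (Nₕ/N)·p̂ₕ.
Σ Nₕp̂ₕ = 1246.71 + 5548.36 + 3440.38 = 10235.45.
10235.45 / 19252 = 0.53166... → 0.532.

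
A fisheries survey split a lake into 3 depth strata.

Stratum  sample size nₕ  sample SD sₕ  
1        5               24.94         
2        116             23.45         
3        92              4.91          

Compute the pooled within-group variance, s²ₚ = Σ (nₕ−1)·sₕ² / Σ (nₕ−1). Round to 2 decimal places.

323.43

1: (5−1)·24.94² = 4·622.0036 = 2488.0144
2: (116−1)·23.45² = 115·549.9025 = 63238.7875
3: (92−1)·4.91² = 91·24.1081 = 2193.8371
Numerator = 67920.639; denominator = Σ(nₕ−1) = 210.
s²ₚ = 67920.639/210 = 323.4316... → 323.43.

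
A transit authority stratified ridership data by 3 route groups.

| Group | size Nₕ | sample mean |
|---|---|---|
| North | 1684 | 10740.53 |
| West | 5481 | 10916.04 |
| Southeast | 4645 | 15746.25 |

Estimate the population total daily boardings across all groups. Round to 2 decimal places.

151059199.01

Estimate total by summing Nₕ·x̄ₕ over strata.
1684·10740.53 + 5481·10916.04 + 4645·15746.25 = 18087052.52 + 59830815.24 + 73141331.25 = 151059199.01.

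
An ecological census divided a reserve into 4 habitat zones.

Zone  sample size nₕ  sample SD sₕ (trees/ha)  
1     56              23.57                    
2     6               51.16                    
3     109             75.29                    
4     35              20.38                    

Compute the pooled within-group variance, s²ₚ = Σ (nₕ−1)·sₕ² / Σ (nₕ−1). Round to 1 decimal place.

3316.7

Degrees of freedom: 55 + 5 + 108 + 34 = 202.
Σ(nₕ−1)sₕ² = 55·555.5449 + 5·2617.3456 + 108·5668.5841 + 34·415.3444 = 669970.4899.
s²ₚ = 669970.4899 / 202 = 3316.686... → 3316.7.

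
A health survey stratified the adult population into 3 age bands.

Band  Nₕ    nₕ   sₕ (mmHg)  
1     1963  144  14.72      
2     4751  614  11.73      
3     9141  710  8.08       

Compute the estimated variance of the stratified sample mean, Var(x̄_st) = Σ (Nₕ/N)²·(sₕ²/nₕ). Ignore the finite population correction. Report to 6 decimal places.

N = 15855. Term for each stratum: Wₕ²sₕ²/nₕ.
Var(x̄_st) = 0.023065413 + 0.020121726 + 0.030564641 = 0.073751779 → 0.073752.

0.073752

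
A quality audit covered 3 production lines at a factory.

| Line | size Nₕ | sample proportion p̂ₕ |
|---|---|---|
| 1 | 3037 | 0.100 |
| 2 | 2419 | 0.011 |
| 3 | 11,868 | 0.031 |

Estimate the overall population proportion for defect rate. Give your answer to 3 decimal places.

0.040

N = 3037 + 2419 + 11868 = 17324.
Overall proportion = Σ (Nₕ/N)·p̂ₕ.
Σ Nₕp̂ₕ = 303.7 + 26.609 + 367.908 = 698.217.
698.217 / 17324 = 0.04030... → 0.040.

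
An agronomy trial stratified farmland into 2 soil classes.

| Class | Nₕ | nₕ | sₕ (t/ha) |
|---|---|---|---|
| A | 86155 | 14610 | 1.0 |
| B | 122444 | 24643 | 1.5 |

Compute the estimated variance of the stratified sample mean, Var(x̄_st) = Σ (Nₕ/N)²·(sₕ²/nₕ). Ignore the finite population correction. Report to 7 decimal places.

0.0000431

N = 208599. Term for each stratum: Wₕ²sₕ²/nₕ.
Var(x̄_st) = 0.0000116758 + 0.0000314586 = 0.0000431344 → 0.0000431.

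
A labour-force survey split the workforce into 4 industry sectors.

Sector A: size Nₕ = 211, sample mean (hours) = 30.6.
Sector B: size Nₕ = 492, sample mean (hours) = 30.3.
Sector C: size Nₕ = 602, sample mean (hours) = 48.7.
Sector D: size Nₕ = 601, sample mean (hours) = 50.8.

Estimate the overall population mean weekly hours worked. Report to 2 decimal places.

x̄_st = (Σ Nₕx̄ₕ) / (Σ Nₕ) = (211·30.6 + 492·30.3 + 602·48.7 + 601·50.8) / 1906
= 81212.4 / 1906 = 42.6088... → 42.61.

42.61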